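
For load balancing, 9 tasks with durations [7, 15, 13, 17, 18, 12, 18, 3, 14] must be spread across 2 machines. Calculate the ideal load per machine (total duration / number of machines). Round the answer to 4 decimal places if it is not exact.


Total processing time = 7 + 15 + 13 + 17 + 18 + 12 + 18 + 3 + 14 = 117
Number of machines = 2
Ideal balanced load = 117 / 2 = 58.5

58.5


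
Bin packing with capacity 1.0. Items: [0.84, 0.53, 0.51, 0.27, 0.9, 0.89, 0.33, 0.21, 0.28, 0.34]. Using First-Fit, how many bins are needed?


Place items sequentially using First-Fit:
  Item 0.84 -> new Bin 1
  Item 0.53 -> new Bin 2
  Item 0.51 -> new Bin 3
  Item 0.27 -> Bin 2 (now 0.8)
  Item 0.9 -> new Bin 4
  Item 0.89 -> new Bin 5
  Item 0.33 -> Bin 3 (now 0.84)
  Item 0.21 -> new Bin 6
  Item 0.28 -> Bin 6 (now 0.49)
  Item 0.34 -> Bin 6 (now 0.83)
Total bins used = 6

6


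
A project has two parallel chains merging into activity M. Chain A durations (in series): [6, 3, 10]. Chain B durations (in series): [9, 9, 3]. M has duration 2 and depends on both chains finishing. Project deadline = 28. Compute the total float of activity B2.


Forward pass: ES(B2) = sum of predecessors on chain B = 9
EF = ES + duration = 9 + 9 = 18
Backward pass: LF(M) = deadline = 28; LS(M) = 28 - 2 = 26
LF(B2) = LS(M) - sum(successors on chain B) = 26 - 3 = 23
LS = LF - duration = 23 - 9 = 14
Total float = LS - ES = 14 - 9 = 5

5


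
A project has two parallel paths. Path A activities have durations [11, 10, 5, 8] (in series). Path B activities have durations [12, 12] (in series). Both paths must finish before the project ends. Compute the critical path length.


Path A total = 11 + 10 + 5 + 8 = 34
Path B total = 12 + 12 = 24
Critical path = longest path = max(34, 24) = 34

34


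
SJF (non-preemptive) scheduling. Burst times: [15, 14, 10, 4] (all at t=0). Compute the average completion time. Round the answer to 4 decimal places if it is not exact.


SJF order (ascending): [4, 10, 14, 15]
Completion times:
  Job 1: burst=4, C=4
  Job 2: burst=10, C=14
  Job 3: burst=14, C=28
  Job 4: burst=15, C=43
Average completion = 89/4 = 22.25

22.25


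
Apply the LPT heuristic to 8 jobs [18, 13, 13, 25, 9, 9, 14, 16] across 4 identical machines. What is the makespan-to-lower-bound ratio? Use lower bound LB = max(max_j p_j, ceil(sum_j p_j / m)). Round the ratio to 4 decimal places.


LPT order: [25, 18, 16, 14, 13, 13, 9, 9]
Machine loads after assignment: [34, 27, 29, 27]
LPT makespan = 34
Lower bound = max(max_job, ceil(total/4)) = max(25, 30) = 30
Ratio = 34 / 30 = 1.1333

1.1333


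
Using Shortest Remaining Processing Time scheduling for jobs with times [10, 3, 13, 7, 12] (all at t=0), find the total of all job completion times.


Since all jobs arrive at t=0, SRPT equals SPT ordering.
SPT order: [3, 7, 10, 12, 13]
Completion times:
  Job 1: p=3, C=3
  Job 2: p=7, C=10
  Job 3: p=10, C=20
  Job 4: p=12, C=32
  Job 5: p=13, C=45
Total completion time = 3 + 10 + 20 + 32 + 45 = 110

110


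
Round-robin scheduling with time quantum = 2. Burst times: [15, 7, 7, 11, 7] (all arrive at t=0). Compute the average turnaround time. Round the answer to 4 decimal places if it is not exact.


Time quantum = 2
Execution trace:
  J1 runs 2 units, time = 2
  J2 runs 2 units, time = 4
  J3 runs 2 units, time = 6
  J4 runs 2 units, time = 8
  J5 runs 2 units, time = 10
  J1 runs 2 units, time = 12
  J2 runs 2 units, time = 14
  J3 runs 2 units, time = 16
  J4 runs 2 units, time = 18
  J5 runs 2 units, time = 20
  J1 runs 2 units, time = 22
  J2 runs 2 units, time = 24
  J3 runs 2 units, time = 26
  J4 runs 2 units, time = 28
  J5 runs 2 units, time = 30
  J1 runs 2 units, time = 32
  J2 runs 1 units, time = 33
  J3 runs 1 units, time = 34
  J4 runs 2 units, time = 36
  J5 runs 1 units, time = 37
  J1 runs 2 units, time = 39
  J4 runs 2 units, time = 41
  J1 runs 2 units, time = 43
  J4 runs 1 units, time = 44
  J1 runs 2 units, time = 46
  J1 runs 1 units, time = 47
Finish times: [47, 33, 34, 44, 37]
Average turnaround = 195/5 = 39.0

39.0


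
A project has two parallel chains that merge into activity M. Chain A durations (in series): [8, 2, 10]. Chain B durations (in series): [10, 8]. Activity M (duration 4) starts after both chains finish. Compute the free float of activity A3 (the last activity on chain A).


ES(A3) = sum of predecessors on chain A = 10
EF(A3) = ES + duration = 10 + 10 = 20
Successor of A3 is M. ES(M) = max(sum(A), sum(B)) = max(20, 18) = 20
Free float = ES(successor) - EF(current) = 20 - 20 = 0

0


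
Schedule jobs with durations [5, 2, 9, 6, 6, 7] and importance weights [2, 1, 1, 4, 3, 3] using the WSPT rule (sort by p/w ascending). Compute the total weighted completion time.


Compute p/w ratios and sort ascending (WSPT): [(6, 4), (2, 1), (6, 3), (7, 3), (5, 2), (9, 1)]
Compute weighted completion times:
  Job (p=6,w=4): C=6, w*C=4*6=24
  Job (p=2,w=1): C=8, w*C=1*8=8
  Job (p=6,w=3): C=14, w*C=3*14=42
  Job (p=7,w=3): C=21, w*C=3*21=63
  Job (p=5,w=2): C=26, w*C=2*26=52
  Job (p=9,w=1): C=35, w*C=1*35=35
Total weighted completion time = 224

224


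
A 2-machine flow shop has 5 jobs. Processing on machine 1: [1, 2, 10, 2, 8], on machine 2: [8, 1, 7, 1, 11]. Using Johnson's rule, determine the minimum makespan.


Apply Johnson's rule:
  Group 1 (a <= b): [(1, 1, 8), (5, 8, 11)]
  Group 2 (a > b): [(3, 10, 7), (2, 2, 1), (4, 2, 1)]
Optimal job order: [1, 5, 3, 2, 4]
Schedule:
  Job 1: M1 done at 1, M2 done at 9
  Job 5: M1 done at 9, M2 done at 20
  Job 3: M1 done at 19, M2 done at 27
  Job 2: M1 done at 21, M2 done at 28
  Job 4: M1 done at 23, M2 done at 29
Makespan = 29

29


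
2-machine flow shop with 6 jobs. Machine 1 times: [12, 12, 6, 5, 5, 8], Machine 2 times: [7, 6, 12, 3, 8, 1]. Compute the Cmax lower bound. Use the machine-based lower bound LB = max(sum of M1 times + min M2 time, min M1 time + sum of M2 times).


LB1 = sum(M1 times) + min(M2 times) = 48 + 1 = 49
LB2 = min(M1 times) + sum(M2 times) = 5 + 37 = 42
Lower bound = max(LB1, LB2) = max(49, 42) = 49

49


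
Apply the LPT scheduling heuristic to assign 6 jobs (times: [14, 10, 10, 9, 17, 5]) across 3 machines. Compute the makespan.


Sort jobs in decreasing order (LPT): [17, 14, 10, 10, 9, 5]
Assign each job to the least loaded machine:
  Machine 1: jobs [17, 5], load = 22
  Machine 2: jobs [14, 9], load = 23
  Machine 3: jobs [10, 10], load = 20
Makespan = max load = 23

23


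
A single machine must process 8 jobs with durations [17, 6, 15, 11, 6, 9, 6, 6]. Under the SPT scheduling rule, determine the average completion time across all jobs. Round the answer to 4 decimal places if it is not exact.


Sort jobs by processing time (SPT order): [6, 6, 6, 6, 9, 11, 15, 17]
Compute completion times sequentially:
  Job 1: processing = 6, completes at 6
  Job 2: processing = 6, completes at 12
  Job 3: processing = 6, completes at 18
  Job 4: processing = 6, completes at 24
  Job 5: processing = 9, completes at 33
  Job 6: processing = 11, completes at 44
  Job 7: processing = 15, completes at 59
  Job 8: processing = 17, completes at 76
Sum of completion times = 272
Average completion time = 272/8 = 34.0

34.0


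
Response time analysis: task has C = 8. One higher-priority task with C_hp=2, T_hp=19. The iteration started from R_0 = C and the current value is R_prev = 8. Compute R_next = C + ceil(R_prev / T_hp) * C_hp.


R_next = C + ceil(R_prev / T_hp) * C_hp
ceil(8 / 19) = ceil(0.4211) = 1
Interference = 1 * 2 = 2
R_next = 8 + 2 = 10

10


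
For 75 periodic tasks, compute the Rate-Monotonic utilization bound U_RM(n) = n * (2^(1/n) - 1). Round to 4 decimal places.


Compute 2^(1/75) = 1.0092848012
Subtract 1: 1.0092848012 - 1 = 0.0092848012
Multiply by n: 75 * 0.0092848012 = 0.6963600900
Round to 4 dp: 0.6964

0.6964


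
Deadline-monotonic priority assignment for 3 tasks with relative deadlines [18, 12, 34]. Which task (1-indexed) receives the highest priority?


Sort tasks by relative deadline (ascending):
  Task 2: deadline = 12
  Task 1: deadline = 18
  Task 3: deadline = 34
Priority order (highest first): [2, 1, 3]
Highest priority task = 2

2


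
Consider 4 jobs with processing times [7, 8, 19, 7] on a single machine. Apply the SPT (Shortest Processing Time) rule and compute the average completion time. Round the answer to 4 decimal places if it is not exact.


Sort jobs by processing time (SPT order): [7, 7, 8, 19]
Compute completion times sequentially:
  Job 1: processing = 7, completes at 7
  Job 2: processing = 7, completes at 14
  Job 3: processing = 8, completes at 22
  Job 4: processing = 19, completes at 41
Sum of completion times = 84
Average completion time = 84/4 = 21.0

21.0


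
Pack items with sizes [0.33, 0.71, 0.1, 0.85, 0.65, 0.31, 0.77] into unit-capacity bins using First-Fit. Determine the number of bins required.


Place items sequentially using First-Fit:
  Item 0.33 -> new Bin 1
  Item 0.71 -> new Bin 2
  Item 0.1 -> Bin 1 (now 0.43)
  Item 0.85 -> new Bin 3
  Item 0.65 -> new Bin 4
  Item 0.31 -> Bin 1 (now 0.74)
  Item 0.77 -> new Bin 5
Total bins used = 5

5


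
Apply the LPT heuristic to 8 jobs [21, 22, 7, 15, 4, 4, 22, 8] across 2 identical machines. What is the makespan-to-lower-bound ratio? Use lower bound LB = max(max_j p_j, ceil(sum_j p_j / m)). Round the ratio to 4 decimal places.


LPT order: [22, 22, 21, 15, 8, 7, 4, 4]
Machine loads after assignment: [50, 53]
LPT makespan = 53
Lower bound = max(max_job, ceil(total/2)) = max(22, 52) = 52
Ratio = 53 / 52 = 1.0192

1.0192


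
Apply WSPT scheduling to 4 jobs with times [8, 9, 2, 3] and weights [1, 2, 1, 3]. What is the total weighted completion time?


Compute p/w ratios and sort ascending (WSPT): [(3, 3), (2, 1), (9, 2), (8, 1)]
Compute weighted completion times:
  Job (p=3,w=3): C=3, w*C=3*3=9
  Job (p=2,w=1): C=5, w*C=1*5=5
  Job (p=9,w=2): C=14, w*C=2*14=28
  Job (p=8,w=1): C=22, w*C=1*22=22
Total weighted completion time = 64

64


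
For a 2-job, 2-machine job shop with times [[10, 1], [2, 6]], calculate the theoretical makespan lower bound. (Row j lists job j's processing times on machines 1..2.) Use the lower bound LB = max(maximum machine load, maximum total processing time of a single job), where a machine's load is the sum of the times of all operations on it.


Machine loads:
  Machine 1: 10 + 2 = 12
  Machine 2: 1 + 6 = 7
Max machine load = 12
Job totals:
  Job 1: 11
  Job 2: 8
Max job total = 11
Lower bound = max(12, 11) = 12

12


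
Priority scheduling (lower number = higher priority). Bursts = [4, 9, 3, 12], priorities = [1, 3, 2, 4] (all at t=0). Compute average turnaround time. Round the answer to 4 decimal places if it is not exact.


Sort by priority (ascending = highest first):
Order: [(1, 4), (2, 3), (3, 9), (4, 12)]
Completion times:
  Priority 1, burst=4, C=4
  Priority 2, burst=3, C=7
  Priority 3, burst=9, C=16
  Priority 4, burst=12, C=28
Average turnaround = 55/4 = 13.75

13.75


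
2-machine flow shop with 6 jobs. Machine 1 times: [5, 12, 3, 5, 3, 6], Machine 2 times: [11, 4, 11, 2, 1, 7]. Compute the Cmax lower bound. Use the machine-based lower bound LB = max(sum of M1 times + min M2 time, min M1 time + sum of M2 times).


LB1 = sum(M1 times) + min(M2 times) = 34 + 1 = 35
LB2 = min(M1 times) + sum(M2 times) = 3 + 36 = 39
Lower bound = max(LB1, LB2) = max(35, 39) = 39

39


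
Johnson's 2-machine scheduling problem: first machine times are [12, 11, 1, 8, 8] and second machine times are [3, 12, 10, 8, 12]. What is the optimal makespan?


Apply Johnson's rule:
  Group 1 (a <= b): [(3, 1, 10), (4, 8, 8), (5, 8, 12), (2, 11, 12)]
  Group 2 (a > b): [(1, 12, 3)]
Optimal job order: [3, 4, 5, 2, 1]
Schedule:
  Job 3: M1 done at 1, M2 done at 11
  Job 4: M1 done at 9, M2 done at 19
  Job 5: M1 done at 17, M2 done at 31
  Job 2: M1 done at 28, M2 done at 43
  Job 1: M1 done at 40, M2 done at 46
Makespan = 46

46


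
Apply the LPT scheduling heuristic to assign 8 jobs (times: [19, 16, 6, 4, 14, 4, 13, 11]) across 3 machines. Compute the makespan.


Sort jobs in decreasing order (LPT): [19, 16, 14, 13, 11, 6, 4, 4]
Assign each job to the least loaded machine:
  Machine 1: jobs [19, 6, 4], load = 29
  Machine 2: jobs [16, 11, 4], load = 31
  Machine 3: jobs [14, 13], load = 27
Makespan = max load = 31

31


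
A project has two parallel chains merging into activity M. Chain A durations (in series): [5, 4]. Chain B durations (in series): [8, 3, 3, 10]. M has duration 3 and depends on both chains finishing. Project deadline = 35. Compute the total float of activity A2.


Forward pass: ES(A2) = sum of predecessors on chain A = 5
EF = ES + duration = 5 + 4 = 9
Backward pass: LF(M) = deadline = 35; LS(M) = 35 - 3 = 32
LF(A2) = LS(M) - sum(successors on chain A) = 32 - 0 = 32
LS = LF - duration = 32 - 4 = 28
Total float = LS - ES = 28 - 5 = 23

23


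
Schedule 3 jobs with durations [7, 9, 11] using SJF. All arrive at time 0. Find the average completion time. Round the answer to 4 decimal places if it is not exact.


SJF order (ascending): [7, 9, 11]
Completion times:
  Job 1: burst=7, C=7
  Job 2: burst=9, C=16
  Job 3: burst=11, C=27
Average completion = 50/3 = 16.6667

16.6667


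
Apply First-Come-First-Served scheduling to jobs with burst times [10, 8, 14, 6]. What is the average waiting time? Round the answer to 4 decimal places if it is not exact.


FCFS order (as given): [10, 8, 14, 6]
Waiting times:
  Job 1: wait = 0
  Job 2: wait = 10
  Job 3: wait = 18
  Job 4: wait = 32
Sum of waiting times = 60
Average waiting time = 60/4 = 15.0

15.0


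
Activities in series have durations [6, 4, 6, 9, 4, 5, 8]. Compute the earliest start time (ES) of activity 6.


Activity 6 starts after activities 1 through 5 complete.
Predecessor durations: [6, 4, 6, 9, 4]
ES = 6 + 4 + 6 + 9 + 4 = 29

29


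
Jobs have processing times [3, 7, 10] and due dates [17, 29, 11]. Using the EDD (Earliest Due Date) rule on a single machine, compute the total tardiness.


Sort by due date (EDD order): [(10, 11), (3, 17), (7, 29)]
Compute completion times and tardiness:
  Job 1: p=10, d=11, C=10, tardiness=max(0,10-11)=0
  Job 2: p=3, d=17, C=13, tardiness=max(0,13-17)=0
  Job 3: p=7, d=29, C=20, tardiness=max(0,20-29)=0
Total tardiness = 0

0


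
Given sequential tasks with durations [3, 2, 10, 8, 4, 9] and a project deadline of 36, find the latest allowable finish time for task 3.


LF(activity 3) = deadline - sum of successor durations
Successors: activities 4 through 6 with durations [8, 4, 9]
Sum of successor durations = 21
LF = 36 - 21 = 15

15


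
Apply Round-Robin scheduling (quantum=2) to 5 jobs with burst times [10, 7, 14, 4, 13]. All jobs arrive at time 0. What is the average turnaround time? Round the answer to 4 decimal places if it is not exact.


Time quantum = 2
Execution trace:
  J1 runs 2 units, time = 2
  J2 runs 2 units, time = 4
  J3 runs 2 units, time = 6
  J4 runs 2 units, time = 8
  J5 runs 2 units, time = 10
  J1 runs 2 units, time = 12
  J2 runs 2 units, time = 14
  J3 runs 2 units, time = 16
  J4 runs 2 units, time = 18
  J5 runs 2 units, time = 20
  J1 runs 2 units, time = 22
  J2 runs 2 units, time = 24
  J3 runs 2 units, time = 26
  J5 runs 2 units, time = 28
  J1 runs 2 units, time = 30
  J2 runs 1 units, time = 31
  J3 runs 2 units, time = 33
  J5 runs 2 units, time = 35
  J1 runs 2 units, time = 37
  J3 runs 2 units, time = 39
  J5 runs 2 units, time = 41
  J3 runs 2 units, time = 43
  J5 runs 2 units, time = 45
  J3 runs 2 units, time = 47
  J5 runs 1 units, time = 48
Finish times: [37, 31, 47, 18, 48]
Average turnaround = 181/5 = 36.2

36.2


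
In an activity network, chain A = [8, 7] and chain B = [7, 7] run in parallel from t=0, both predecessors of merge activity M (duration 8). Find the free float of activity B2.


ES(B2) = sum of predecessors on chain B = 7
EF(B2) = ES + duration = 7 + 7 = 14
Successor of B2 is M. ES(M) = max(sum(A), sum(B)) = max(15, 14) = 15
Free float = ES(successor) - EF(current) = 15 - 14 = 1

1


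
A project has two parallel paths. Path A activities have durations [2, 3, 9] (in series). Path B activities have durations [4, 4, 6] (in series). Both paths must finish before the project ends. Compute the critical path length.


Path A total = 2 + 3 + 9 = 14
Path B total = 4 + 4 + 6 = 14
Critical path = longest path = max(14, 14) = 14

14


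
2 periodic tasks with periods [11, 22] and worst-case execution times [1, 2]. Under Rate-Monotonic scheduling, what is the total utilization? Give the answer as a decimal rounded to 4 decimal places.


Compute individual utilizations (exact fractions):
  Task 1: C/T = 1/11 (approx. 0.0909)
  Task 2: C/T = 2/22 = 1/11 (approx. 0.0909)
Total utilization U = 1/11 + 1/11 = 2/11
Rounded to 4 decimal places: U = 0.1818
RM (Liu & Layland) bound for 2 tasks = 0.828427; compare with U = 2/11 (approx. 0.181818)
U <= bound, so schedulable by RM sufficient condition.

0.1818


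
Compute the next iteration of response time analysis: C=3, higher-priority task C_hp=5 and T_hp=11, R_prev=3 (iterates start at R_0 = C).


R_next = C + ceil(R_prev / T_hp) * C_hp
ceil(3 / 11) = ceil(0.2727) = 1
Interference = 1 * 5 = 5
R_next = 3 + 5 = 8

8


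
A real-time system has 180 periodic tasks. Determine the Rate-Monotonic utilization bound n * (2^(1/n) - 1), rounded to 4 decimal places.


Compute 2^(1/180) = 1.0038582416
Subtract 1: 1.0038582416 - 1 = 0.0038582416
Multiply by n: 180 * 0.0038582416 = 0.6944834880
Round to 4 dp: 0.6945

0.6945


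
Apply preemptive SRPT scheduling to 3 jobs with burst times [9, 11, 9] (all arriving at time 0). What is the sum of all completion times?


Since all jobs arrive at t=0, SRPT equals SPT ordering.
SPT order: [9, 9, 11]
Completion times:
  Job 1: p=9, C=9
  Job 2: p=9, C=18
  Job 3: p=11, C=29
Total completion time = 9 + 18 + 29 = 56

56


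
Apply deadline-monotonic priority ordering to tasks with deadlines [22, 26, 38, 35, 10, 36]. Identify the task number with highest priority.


Sort tasks by relative deadline (ascending):
  Task 5: deadline = 10
  Task 1: deadline = 22
  Task 2: deadline = 26
  Task 4: deadline = 35
  Task 6: deadline = 36
  Task 3: deadline = 38
Priority order (highest first): [5, 1, 2, 4, 6, 3]
Highest priority task = 5

5


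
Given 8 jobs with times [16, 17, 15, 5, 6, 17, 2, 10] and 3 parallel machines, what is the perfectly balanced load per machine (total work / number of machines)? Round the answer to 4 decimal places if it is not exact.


Total processing time = 16 + 17 + 15 + 5 + 6 + 17 + 2 + 10 = 88
Number of machines = 3
Ideal balanced load = 88 / 3 = 29.3333

29.3333


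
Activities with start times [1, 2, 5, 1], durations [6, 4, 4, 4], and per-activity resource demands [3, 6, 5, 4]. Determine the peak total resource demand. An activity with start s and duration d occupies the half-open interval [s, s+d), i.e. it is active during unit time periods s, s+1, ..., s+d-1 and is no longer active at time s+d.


Each activity i is active on [start_i, start_i + duration_i).
Compute total resource usage per time slot:
  t=0: active resources = [], total = 0
  t=1: active resources = [3, 4], total = 7
  t=2: active resources = [3, 6, 4], total = 13
  t=3: active resources = [3, 6, 4], total = 13
  t=4: active resources = [3, 6, 4], total = 13
  t=5: active resources = [3, 6, 5], total = 14
  t=6: active resources = [3, 5], total = 8
  t=7: active resources = [5], total = 5
  t=8: active resources = [5], total = 5
Peak resource demand = 14

14


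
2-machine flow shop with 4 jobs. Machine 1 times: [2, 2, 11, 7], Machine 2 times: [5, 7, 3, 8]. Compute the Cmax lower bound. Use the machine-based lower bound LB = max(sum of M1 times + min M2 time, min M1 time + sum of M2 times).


LB1 = sum(M1 times) + min(M2 times) = 22 + 3 = 25
LB2 = min(M1 times) + sum(M2 times) = 2 + 23 = 25
Lower bound = max(LB1, LB2) = max(25, 25) = 25

25


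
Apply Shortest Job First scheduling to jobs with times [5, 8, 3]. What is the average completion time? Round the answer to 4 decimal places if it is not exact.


SJF order (ascending): [3, 5, 8]
Completion times:
  Job 1: burst=3, C=3
  Job 2: burst=5, C=8
  Job 3: burst=8, C=16
Average completion = 27/3 = 9.0

9.0


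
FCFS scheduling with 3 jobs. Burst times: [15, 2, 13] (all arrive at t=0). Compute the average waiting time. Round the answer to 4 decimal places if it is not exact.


FCFS order (as given): [15, 2, 13]
Waiting times:
  Job 1: wait = 0
  Job 2: wait = 15
  Job 3: wait = 17
Sum of waiting times = 32
Average waiting time = 32/3 = 10.6667

10.6667


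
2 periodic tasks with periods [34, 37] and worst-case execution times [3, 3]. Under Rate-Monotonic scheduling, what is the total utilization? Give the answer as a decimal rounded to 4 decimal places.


Compute individual utilizations (exact fractions):
  Task 1: C/T = 3/34 (approx. 0.0882)
  Task 2: C/T = 3/37 (approx. 0.0811)
Total utilization U = 3/34 + 3/37 = 213/1258
Rounded to 4 decimal places: U = 0.1693
RM (Liu & Layland) bound for 2 tasks = 0.828427; compare with U = 213/1258 (approx. 0.169316)
U <= bound, so schedulable by RM sufficient condition.

0.1693


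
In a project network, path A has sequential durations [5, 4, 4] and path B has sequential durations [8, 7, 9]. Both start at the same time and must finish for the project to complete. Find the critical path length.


Path A total = 5 + 4 + 4 = 13
Path B total = 8 + 7 + 9 = 24
Critical path = longest path = max(13, 24) = 24

24


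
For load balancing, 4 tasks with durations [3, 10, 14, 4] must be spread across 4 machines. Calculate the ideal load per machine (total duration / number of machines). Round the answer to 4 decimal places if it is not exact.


Total processing time = 3 + 10 + 14 + 4 = 31
Number of machines = 4
Ideal balanced load = 31 / 4 = 7.75

7.75


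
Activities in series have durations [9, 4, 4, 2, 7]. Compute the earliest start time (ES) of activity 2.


Activity 2 starts after activities 1 through 1 complete.
Predecessor durations: [9]
ES = 9 = 9

9


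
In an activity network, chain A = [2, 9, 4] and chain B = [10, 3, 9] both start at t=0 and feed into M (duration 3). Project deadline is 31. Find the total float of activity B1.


Forward pass: ES(B1) = sum of predecessors on chain B = 0
EF = ES + duration = 0 + 10 = 10
Backward pass: LF(M) = deadline = 31; LS(M) = 31 - 3 = 28
LF(B1) = LS(M) - sum(successors on chain B) = 28 - 12 = 16
LS = LF - duration = 16 - 10 = 6
Total float = LS - ES = 6 - 0 = 6

6


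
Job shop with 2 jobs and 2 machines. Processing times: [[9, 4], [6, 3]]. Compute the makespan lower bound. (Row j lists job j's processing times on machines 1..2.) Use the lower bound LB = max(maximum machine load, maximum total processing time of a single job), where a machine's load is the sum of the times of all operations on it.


Machine loads:
  Machine 1: 9 + 6 = 15
  Machine 2: 4 + 3 = 7
Max machine load = 15
Job totals:
  Job 1: 13
  Job 2: 9
Max job total = 13
Lower bound = max(15, 13) = 15

15


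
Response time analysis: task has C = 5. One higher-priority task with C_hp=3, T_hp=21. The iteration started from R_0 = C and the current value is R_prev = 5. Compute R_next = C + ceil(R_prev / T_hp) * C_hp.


R_next = C + ceil(R_prev / T_hp) * C_hp
ceil(5 / 21) = ceil(0.2381) = 1
Interference = 1 * 3 = 3
R_next = 5 + 3 = 8

8


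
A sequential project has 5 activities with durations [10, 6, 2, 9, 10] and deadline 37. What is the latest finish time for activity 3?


LF(activity 3) = deadline - sum of successor durations
Successors: activities 4 through 5 with durations [9, 10]
Sum of successor durations = 19
LF = 37 - 19 = 18

18


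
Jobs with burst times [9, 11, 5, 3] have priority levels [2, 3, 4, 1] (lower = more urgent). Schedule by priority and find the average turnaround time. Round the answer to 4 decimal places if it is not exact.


Sort by priority (ascending = highest first):
Order: [(1, 3), (2, 9), (3, 11), (4, 5)]
Completion times:
  Priority 1, burst=3, C=3
  Priority 2, burst=9, C=12
  Priority 3, burst=11, C=23
  Priority 4, burst=5, C=28
Average turnaround = 66/4 = 16.5

16.5


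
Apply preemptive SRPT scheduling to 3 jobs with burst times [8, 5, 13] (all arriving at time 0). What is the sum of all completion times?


Since all jobs arrive at t=0, SRPT equals SPT ordering.
SPT order: [5, 8, 13]
Completion times:
  Job 1: p=5, C=5
  Job 2: p=8, C=13
  Job 3: p=13, C=26
Total completion time = 5 + 13 + 26 = 44

44


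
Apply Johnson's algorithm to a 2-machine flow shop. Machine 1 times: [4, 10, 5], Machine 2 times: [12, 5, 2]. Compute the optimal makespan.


Apply Johnson's rule:
  Group 1 (a <= b): [(1, 4, 12)]
  Group 2 (a > b): [(2, 10, 5), (3, 5, 2)]
Optimal job order: [1, 2, 3]
Schedule:
  Job 1: M1 done at 4, M2 done at 16
  Job 2: M1 done at 14, M2 done at 21
  Job 3: M1 done at 19, M2 done at 23
Makespan = 23

23


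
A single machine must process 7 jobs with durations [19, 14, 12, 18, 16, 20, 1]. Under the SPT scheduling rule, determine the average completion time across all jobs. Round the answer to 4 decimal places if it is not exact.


Sort jobs by processing time (SPT order): [1, 12, 14, 16, 18, 19, 20]
Compute completion times sequentially:
  Job 1: processing = 1, completes at 1
  Job 2: processing = 12, completes at 13
  Job 3: processing = 14, completes at 27
  Job 4: processing = 16, completes at 43
  Job 5: processing = 18, completes at 61
  Job 6: processing = 19, completes at 80
  Job 7: processing = 20, completes at 100
Sum of completion times = 325
Average completion time = 325/7 = 46.4286

46.4286


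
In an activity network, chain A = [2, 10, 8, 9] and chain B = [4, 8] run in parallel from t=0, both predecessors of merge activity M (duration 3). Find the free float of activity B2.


ES(B2) = sum of predecessors on chain B = 4
EF(B2) = ES + duration = 4 + 8 = 12
Successor of B2 is M. ES(M) = max(sum(A), sum(B)) = max(29, 12) = 29
Free float = ES(successor) - EF(current) = 29 - 12 = 17

17


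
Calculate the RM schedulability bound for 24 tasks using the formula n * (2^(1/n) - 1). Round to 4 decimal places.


Compute 2^(1/24) = 1.0293022366
Subtract 1: 1.0293022366 - 1 = 0.0293022366
Multiply by n: 24 * 0.0293022366 = 0.7032536784
Round to 4 dp: 0.7033

0.7033


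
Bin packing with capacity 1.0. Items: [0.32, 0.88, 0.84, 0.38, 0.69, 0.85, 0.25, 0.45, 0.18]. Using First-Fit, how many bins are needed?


Place items sequentially using First-Fit:
  Item 0.32 -> new Bin 1
  Item 0.88 -> new Bin 2
  Item 0.84 -> new Bin 3
  Item 0.38 -> Bin 1 (now 0.7)
  Item 0.69 -> new Bin 4
  Item 0.85 -> new Bin 5
  Item 0.25 -> Bin 1 (now 0.95)
  Item 0.45 -> new Bin 6
  Item 0.18 -> Bin 4 (now 0.87)
Total bins used = 6

6


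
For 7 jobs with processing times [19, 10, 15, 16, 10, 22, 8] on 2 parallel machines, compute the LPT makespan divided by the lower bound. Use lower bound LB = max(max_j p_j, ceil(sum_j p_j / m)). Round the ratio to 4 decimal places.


LPT order: [22, 19, 16, 15, 10, 10, 8]
Machine loads after assignment: [47, 53]
LPT makespan = 53
Lower bound = max(max_job, ceil(total/2)) = max(22, 50) = 50
Ratio = 53 / 50 = 1.06

1.06


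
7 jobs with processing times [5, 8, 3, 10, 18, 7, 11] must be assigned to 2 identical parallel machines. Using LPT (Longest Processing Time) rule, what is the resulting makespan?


Sort jobs in decreasing order (LPT): [18, 11, 10, 8, 7, 5, 3]
Assign each job to the least loaded machine:
  Machine 1: jobs [18, 8, 5], load = 31
  Machine 2: jobs [11, 10, 7, 3], load = 31
Makespan = max load = 31

31


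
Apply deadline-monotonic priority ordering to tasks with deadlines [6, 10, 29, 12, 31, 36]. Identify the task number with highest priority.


Sort tasks by relative deadline (ascending):
  Task 1: deadline = 6
  Task 2: deadline = 10
  Task 4: deadline = 12
  Task 3: deadline = 29
  Task 5: deadline = 31
  Task 6: deadline = 36
Priority order (highest first): [1, 2, 4, 3, 5, 6]
Highest priority task = 1

1


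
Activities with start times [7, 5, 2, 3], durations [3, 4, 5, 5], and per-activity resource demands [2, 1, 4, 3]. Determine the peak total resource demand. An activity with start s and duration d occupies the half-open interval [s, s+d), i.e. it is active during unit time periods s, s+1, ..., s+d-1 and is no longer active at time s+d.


Each activity i is active on [start_i, start_i + duration_i).
Compute total resource usage per time slot:
  t=0: active resources = [], total = 0
  t=1: active resources = [], total = 0
  t=2: active resources = [4], total = 4
  t=3: active resources = [4, 3], total = 7
  t=4: active resources = [4, 3], total = 7
  t=5: active resources = [1, 4, 3], total = 8
  t=6: active resources = [1, 4, 3], total = 8
  t=7: active resources = [2, 1, 3], total = 6
  t=8: active resources = [2, 1], total = 3
  t=9: active resources = [2], total = 2
Peak resource demand = 8

8


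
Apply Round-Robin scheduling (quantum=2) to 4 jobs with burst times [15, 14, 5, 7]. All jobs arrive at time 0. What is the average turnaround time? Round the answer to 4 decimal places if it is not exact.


Time quantum = 2
Execution trace:
  J1 runs 2 units, time = 2
  J2 runs 2 units, time = 4
  J3 runs 2 units, time = 6
  J4 runs 2 units, time = 8
  J1 runs 2 units, time = 10
  J2 runs 2 units, time = 12
  J3 runs 2 units, time = 14
  J4 runs 2 units, time = 16
  J1 runs 2 units, time = 18
  J2 runs 2 units, time = 20
  J3 runs 1 units, time = 21
  J4 runs 2 units, time = 23
  J1 runs 2 units, time = 25
  J2 runs 2 units, time = 27
  J4 runs 1 units, time = 28
  J1 runs 2 units, time = 30
  J2 runs 2 units, time = 32
  J1 runs 2 units, time = 34
  J2 runs 2 units, time = 36
  J1 runs 2 units, time = 38
  J2 runs 2 units, time = 40
  J1 runs 1 units, time = 41
Finish times: [41, 40, 21, 28]
Average turnaround = 130/4 = 32.5

32.5


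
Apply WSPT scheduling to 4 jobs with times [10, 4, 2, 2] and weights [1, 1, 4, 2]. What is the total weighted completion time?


Compute p/w ratios and sort ascending (WSPT): [(2, 4), (2, 2), (4, 1), (10, 1)]
Compute weighted completion times:
  Job (p=2,w=4): C=2, w*C=4*2=8
  Job (p=2,w=2): C=4, w*C=2*4=8
  Job (p=4,w=1): C=8, w*C=1*8=8
  Job (p=10,w=1): C=18, w*C=1*18=18
Total weighted completion time = 42

42


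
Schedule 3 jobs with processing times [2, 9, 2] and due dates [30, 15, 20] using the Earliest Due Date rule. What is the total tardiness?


Sort by due date (EDD order): [(9, 15), (2, 20), (2, 30)]
Compute completion times and tardiness:
  Job 1: p=9, d=15, C=9, tardiness=max(0,9-15)=0
  Job 2: p=2, d=20, C=11, tardiness=max(0,11-20)=0
  Job 3: p=2, d=30, C=13, tardiness=max(0,13-30)=0
Total tardiness = 0

0


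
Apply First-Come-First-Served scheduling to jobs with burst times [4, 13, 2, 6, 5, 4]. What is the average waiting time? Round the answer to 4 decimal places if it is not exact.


FCFS order (as given): [4, 13, 2, 6, 5, 4]
Waiting times:
  Job 1: wait = 0
  Job 2: wait = 4
  Job 3: wait = 17
  Job 4: wait = 19
  Job 5: wait = 25
  Job 6: wait = 30
Sum of waiting times = 95
Average waiting time = 95/6 = 15.8333

15.8333


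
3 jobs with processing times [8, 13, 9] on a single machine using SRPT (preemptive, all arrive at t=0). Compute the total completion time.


Since all jobs arrive at t=0, SRPT equals SPT ordering.
SPT order: [8, 9, 13]
Completion times:
  Job 1: p=8, C=8
  Job 2: p=9, C=17
  Job 3: p=13, C=30
Total completion time = 8 + 17 + 30 = 55

55


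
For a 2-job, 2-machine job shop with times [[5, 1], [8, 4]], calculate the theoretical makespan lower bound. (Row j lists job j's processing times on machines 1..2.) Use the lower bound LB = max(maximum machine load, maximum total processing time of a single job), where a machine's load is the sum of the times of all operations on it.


Machine loads:
  Machine 1: 5 + 8 = 13
  Machine 2: 1 + 4 = 5
Max machine load = 13
Job totals:
  Job 1: 6
  Job 2: 12
Max job total = 12
Lower bound = max(13, 12) = 13

13


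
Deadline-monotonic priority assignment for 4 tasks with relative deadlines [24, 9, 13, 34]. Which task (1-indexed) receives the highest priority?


Sort tasks by relative deadline (ascending):
  Task 2: deadline = 9
  Task 3: deadline = 13
  Task 1: deadline = 24
  Task 4: deadline = 34
Priority order (highest first): [2, 3, 1, 4]
Highest priority task = 2

2


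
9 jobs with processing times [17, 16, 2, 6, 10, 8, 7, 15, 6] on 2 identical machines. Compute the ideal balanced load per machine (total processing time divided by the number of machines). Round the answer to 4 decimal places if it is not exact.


Total processing time = 17 + 16 + 2 + 6 + 10 + 8 + 7 + 15 + 6 = 87
Number of machines = 2
Ideal balanced load = 87 / 2 = 43.5

43.5


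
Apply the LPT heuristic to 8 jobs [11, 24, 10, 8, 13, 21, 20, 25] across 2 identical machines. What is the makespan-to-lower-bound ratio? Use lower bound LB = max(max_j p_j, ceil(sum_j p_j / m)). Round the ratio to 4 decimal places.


LPT order: [25, 24, 21, 20, 13, 11, 10, 8]
Machine loads after assignment: [66, 66]
LPT makespan = 66
Lower bound = max(max_job, ceil(total/2)) = max(25, 66) = 66
Ratio = 66 / 66 = 1.0

1.0


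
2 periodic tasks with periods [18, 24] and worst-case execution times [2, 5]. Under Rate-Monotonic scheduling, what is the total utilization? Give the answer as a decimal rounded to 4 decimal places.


Compute individual utilizations (exact fractions):
  Task 1: C/T = 2/18 = 1/9 (approx. 0.1111)
  Task 2: C/T = 5/24 (approx. 0.2083)
Total utilization U = 1/9 + 5/24 = 23/72
Rounded to 4 decimal places: U = 0.3194
RM (Liu & Layland) bound for 2 tasks = 0.828427; compare with U = 23/72 (approx. 0.319444)
U <= bound, so schedulable by RM sufficient condition.

0.3194


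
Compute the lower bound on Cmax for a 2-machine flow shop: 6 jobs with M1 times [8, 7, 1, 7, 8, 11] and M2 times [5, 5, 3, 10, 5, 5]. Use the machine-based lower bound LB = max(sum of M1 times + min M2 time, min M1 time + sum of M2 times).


LB1 = sum(M1 times) + min(M2 times) = 42 + 3 = 45
LB2 = min(M1 times) + sum(M2 times) = 1 + 33 = 34
Lower bound = max(LB1, LB2) = max(45, 34) = 45

45


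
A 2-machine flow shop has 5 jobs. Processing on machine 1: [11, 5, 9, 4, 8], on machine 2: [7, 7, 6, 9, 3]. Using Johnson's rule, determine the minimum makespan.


Apply Johnson's rule:
  Group 1 (a <= b): [(4, 4, 9), (2, 5, 7)]
  Group 2 (a > b): [(1, 11, 7), (3, 9, 6), (5, 8, 3)]
Optimal job order: [4, 2, 1, 3, 5]
Schedule:
  Job 4: M1 done at 4, M2 done at 13
  Job 2: M1 done at 9, M2 done at 20
  Job 1: M1 done at 20, M2 done at 27
  Job 3: M1 done at 29, M2 done at 35
  Job 5: M1 done at 37, M2 done at 40
Makespan = 40

40


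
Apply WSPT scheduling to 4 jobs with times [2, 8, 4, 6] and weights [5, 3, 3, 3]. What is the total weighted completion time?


Compute p/w ratios and sort ascending (WSPT): [(2, 5), (4, 3), (6, 3), (8, 3)]
Compute weighted completion times:
  Job (p=2,w=5): C=2, w*C=5*2=10
  Job (p=4,w=3): C=6, w*C=3*6=18
  Job (p=6,w=3): C=12, w*C=3*12=36
  Job (p=8,w=3): C=20, w*C=3*20=60
Total weighted completion time = 124

124


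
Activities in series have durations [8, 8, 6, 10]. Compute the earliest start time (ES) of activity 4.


Activity 4 starts after activities 1 through 3 complete.
Predecessor durations: [8, 8, 6]
ES = 8 + 8 + 6 = 22

22


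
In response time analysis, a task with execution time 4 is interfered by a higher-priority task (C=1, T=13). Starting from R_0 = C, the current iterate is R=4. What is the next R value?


R_next = C + ceil(R_prev / T_hp) * C_hp
ceil(4 / 13) = ceil(0.3077) = 1
Interference = 1 * 1 = 1
R_next = 4 + 1 = 5

5


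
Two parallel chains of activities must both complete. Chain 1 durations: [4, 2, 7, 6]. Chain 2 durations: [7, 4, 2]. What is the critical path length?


Path A total = 4 + 2 + 7 + 6 = 19
Path B total = 7 + 4 + 2 = 13
Critical path = longest path = max(19, 13) = 19

19


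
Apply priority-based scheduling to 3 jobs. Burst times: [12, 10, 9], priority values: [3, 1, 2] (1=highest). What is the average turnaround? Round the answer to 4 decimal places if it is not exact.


Sort by priority (ascending = highest first):
Order: [(1, 10), (2, 9), (3, 12)]
Completion times:
  Priority 1, burst=10, C=10
  Priority 2, burst=9, C=19
  Priority 3, burst=12, C=31
Average turnaround = 60/3 = 20.0

20.0


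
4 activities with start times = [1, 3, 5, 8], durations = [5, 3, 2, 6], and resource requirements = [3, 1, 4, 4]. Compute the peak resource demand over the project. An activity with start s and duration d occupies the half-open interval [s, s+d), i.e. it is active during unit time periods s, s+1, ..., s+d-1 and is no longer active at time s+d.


Each activity i is active on [start_i, start_i + duration_i).
Compute total resource usage per time slot:
  t=0: active resources = [], total = 0
  t=1: active resources = [3], total = 3
  t=2: active resources = [3], total = 3
  t=3: active resources = [3, 1], total = 4
  t=4: active resources = [3, 1], total = 4
  t=5: active resources = [3, 1, 4], total = 8
  t=6: active resources = [4], total = 4
  t=7: active resources = [], total = 0
  t=8: active resources = [4], total = 4
  t=9: active resources = [4], total = 4
  t=10: active resources = [4], total = 4
  t=11: active resources = [4], total = 4
  t=12: active resources = [4], total = 4
  t=13: active resources = [4], total = 4
Peak resource demand = 8

8


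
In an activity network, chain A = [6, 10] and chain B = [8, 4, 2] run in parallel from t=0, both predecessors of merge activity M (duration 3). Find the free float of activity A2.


ES(A2) = sum of predecessors on chain A = 6
EF(A2) = ES + duration = 6 + 10 = 16
Successor of A2 is M. ES(M) = max(sum(A), sum(B)) = max(16, 14) = 16
Free float = ES(successor) - EF(current) = 16 - 16 = 0

0


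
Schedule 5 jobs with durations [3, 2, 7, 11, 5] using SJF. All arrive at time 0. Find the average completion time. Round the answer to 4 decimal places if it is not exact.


SJF order (ascending): [2, 3, 5, 7, 11]
Completion times:
  Job 1: burst=2, C=2
  Job 2: burst=3, C=5
  Job 3: burst=5, C=10
  Job 4: burst=7, C=17
  Job 5: burst=11, C=28
Average completion = 62/5 = 12.4

12.4


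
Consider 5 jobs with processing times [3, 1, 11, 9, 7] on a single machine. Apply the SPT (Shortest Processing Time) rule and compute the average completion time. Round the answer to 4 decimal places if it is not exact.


Sort jobs by processing time (SPT order): [1, 3, 7, 9, 11]
Compute completion times sequentially:
  Job 1: processing = 1, completes at 1
  Job 2: processing = 3, completes at 4
  Job 3: processing = 7, completes at 11
  Job 4: processing = 9, completes at 20
  Job 5: processing = 11, completes at 31
Sum of completion times = 67
Average completion time = 67/5 = 13.4

13.4


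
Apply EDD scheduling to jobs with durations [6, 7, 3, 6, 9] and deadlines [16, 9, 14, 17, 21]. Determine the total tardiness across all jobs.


Sort by due date (EDD order): [(7, 9), (3, 14), (6, 16), (6, 17), (9, 21)]
Compute completion times and tardiness:
  Job 1: p=7, d=9, C=7, tardiness=max(0,7-9)=0
  Job 2: p=3, d=14, C=10, tardiness=max(0,10-14)=0
  Job 3: p=6, d=16, C=16, tardiness=max(0,16-16)=0
  Job 4: p=6, d=17, C=22, tardiness=max(0,22-17)=5
  Job 5: p=9, d=21, C=31, tardiness=max(0,31-21)=10
Total tardiness = 15

15


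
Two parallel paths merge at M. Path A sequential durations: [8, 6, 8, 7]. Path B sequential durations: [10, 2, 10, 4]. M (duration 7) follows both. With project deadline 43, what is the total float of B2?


Forward pass: ES(B2) = sum of predecessors on chain B = 10
EF = ES + duration = 10 + 2 = 12
Backward pass: LF(M) = deadline = 43; LS(M) = 43 - 7 = 36
LF(B2) = LS(M) - sum(successors on chain B) = 36 - 14 = 22
LS = LF - duration = 22 - 2 = 20
Total float = LS - ES = 20 - 10 = 10

10


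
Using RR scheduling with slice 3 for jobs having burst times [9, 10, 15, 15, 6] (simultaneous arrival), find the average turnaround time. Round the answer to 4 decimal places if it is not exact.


Time quantum = 3
Execution trace:
  J1 runs 3 units, time = 3
  J2 runs 3 units, time = 6
  J3 runs 3 units, time = 9
  J4 runs 3 units, time = 12
  J5 runs 3 units, time = 15
  J1 runs 3 units, time = 18
  J2 runs 3 units, time = 21
  J3 runs 3 units, time = 24
  J4 runs 3 units, time = 27
  J5 runs 3 units, time = 30
  J1 runs 3 units, time = 33
  J2 runs 3 units, time = 36
  J3 runs 3 units, time = 39
  J4 runs 3 units, time = 42
  J2 runs 1 units, time = 43
  J3 runs 3 units, time = 46
  J4 runs 3 units, time = 49
  J3 runs 3 units, time = 52
  J4 runs 3 units, time = 55
Finish times: [33, 43, 52, 55, 30]
Average turnaround = 213/5 = 42.6

42.6
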